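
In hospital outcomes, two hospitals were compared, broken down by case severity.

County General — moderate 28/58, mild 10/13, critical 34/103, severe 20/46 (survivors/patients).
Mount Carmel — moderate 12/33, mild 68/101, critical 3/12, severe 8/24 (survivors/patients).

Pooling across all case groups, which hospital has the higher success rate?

Moderate: County General 28/58 = 48.3%, Mount Carmel 12/33 = 36.4% → County General
Mild: County General 10/13 = 76.9%, Mount Carmel 68/101 = 67.3% → County General
Critical: County General 34/103 = 33.0%, Mount Carmel 3/12 = 25.0% → County General
Severe: County General 20/46 = 43.5%, Mount Carmel 8/24 = 33.3% → County General
Overall: County General 92/220 = 41.8%, Mount Carmel 91/170 = 53.5% → Mount Carmel
(County General wins every case group but Mount Carmel wins overall — County General's patients skew toward the low-rate critical group.)

Mount Carmel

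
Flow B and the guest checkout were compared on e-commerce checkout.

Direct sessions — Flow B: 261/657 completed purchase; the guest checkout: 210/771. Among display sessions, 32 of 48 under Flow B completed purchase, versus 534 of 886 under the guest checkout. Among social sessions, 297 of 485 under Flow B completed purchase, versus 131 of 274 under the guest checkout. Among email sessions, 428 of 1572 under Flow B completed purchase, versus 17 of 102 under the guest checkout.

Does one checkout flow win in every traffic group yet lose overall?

Direct: Flow B 261/657 = 39.7%, the guest checkout 210/771 = 27.2% → Flow B
Display: Flow B 32/48 = 66.7%, the guest checkout 534/886 = 60.3% → Flow B
Social: Flow B 297/485 = 61.2%, the guest checkout 131/274 = 47.8% → Flow B
Email: Flow B 428/1572 = 27.2%, the guest checkout 17/102 = 16.7% → Flow B
Overall: Flow B 1018/2762 = 36.9%, the guest checkout 892/2033 = 43.9% → the guest checkout
Flow B wins each traffic group but the guest checkout wins overall — the comparison reverses. Flow B's sessions skew toward email, which has a lower base rate.

Yes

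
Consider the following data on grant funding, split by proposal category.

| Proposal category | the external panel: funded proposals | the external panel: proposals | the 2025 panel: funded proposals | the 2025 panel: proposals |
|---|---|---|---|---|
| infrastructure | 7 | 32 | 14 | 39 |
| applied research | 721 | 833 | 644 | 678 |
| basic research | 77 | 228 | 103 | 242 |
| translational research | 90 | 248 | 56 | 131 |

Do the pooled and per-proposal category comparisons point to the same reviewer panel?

Yes

Infrastructure: the external panel 7/32 = 21.9%, the 2025 panel 14/39 = 35.9% → the 2025 panel
Applied research: the external panel 721/833 = 86.6%, the 2025 panel 644/678 = 95.0% → the 2025 panel
Basic research: the external panel 77/228 = 33.8%, the 2025 panel 103/242 = 42.6% → the 2025 panel
Translational research: the external panel 90/248 = 36.3%, the 2025 panel 56/131 = 42.7% → the 2025 panel
Overall: the external panel 895/1341 = 66.7%, the 2025 panel 817/1090 = 75.0% → the 2025 panel
The 2025 panel wins overall and in every proposal group — no reversal.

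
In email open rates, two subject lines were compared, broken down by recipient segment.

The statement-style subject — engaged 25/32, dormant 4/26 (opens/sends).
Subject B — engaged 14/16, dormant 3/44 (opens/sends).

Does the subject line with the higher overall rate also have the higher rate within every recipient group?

No

Engaged: the statement-style subject 25/32 = 78.1%, Subject B 14/16 = 87.5% → Subject B
Dormant: the statement-style subject 4/26 = 15.4%, Subject B 3/44 = 6.8% → the statement-style subject
Overall: the statement-style subject 29/58 = 50.0%, Subject B 17/60 = 28.3% → the statement-style subject
Neither sweeps: the statement-style subject wins 1 of 2 groups, Subject B wins 1. The statement-style subject wins overall but not every group — no Simpson reversal.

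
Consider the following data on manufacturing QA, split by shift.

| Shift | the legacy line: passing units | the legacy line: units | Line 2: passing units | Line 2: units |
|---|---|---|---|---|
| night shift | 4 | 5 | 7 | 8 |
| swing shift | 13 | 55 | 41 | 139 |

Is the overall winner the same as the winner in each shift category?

Night shift: the legacy line 4/5 = 80.0%, Line 2 7/8 = 87.5% → Line 2
Swing shift: the legacy line 13/55 = 23.6%, Line 2 41/139 = 29.5% → Line 2
Overall: the legacy line 17/60 = 28.3%, Line 2 48/147 = 32.7% → Line 2
Line 2 wins overall and in every shift group — no reversal.

Yes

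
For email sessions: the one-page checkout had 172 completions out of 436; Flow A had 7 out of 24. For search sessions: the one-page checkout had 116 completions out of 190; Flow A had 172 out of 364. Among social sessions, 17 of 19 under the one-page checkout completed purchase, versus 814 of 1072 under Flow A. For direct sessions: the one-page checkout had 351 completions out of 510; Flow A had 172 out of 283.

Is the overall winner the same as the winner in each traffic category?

Email: the one-page checkout 172/436 = 39.4%, Flow A 7/24 = 29.2% → the one-page checkout
Search: the one-page checkout 116/190 = 61.1%, Flow A 172/364 = 47.3% → the one-page checkout
Social: the one-page checkout 17/19 = 89.5%, Flow A 814/1072 = 75.9% → the one-page checkout
Direct: the one-page checkout 351/510 = 68.8%, Flow A 172/283 = 60.8% → the one-page checkout
Overall: the one-page checkout 656/1155 = 56.8%, Flow A 1165/1743 = 66.8% → Flow A
The one-page checkout wins each traffic group but Flow A wins overall — the comparison reverses. The one-page checkout's sessions skew toward email, which has a lower base rate.

No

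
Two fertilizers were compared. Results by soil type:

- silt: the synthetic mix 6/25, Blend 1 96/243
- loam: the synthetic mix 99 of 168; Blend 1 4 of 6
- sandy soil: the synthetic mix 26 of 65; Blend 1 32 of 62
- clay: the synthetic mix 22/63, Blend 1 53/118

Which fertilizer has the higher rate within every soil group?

Silt: the synthetic mix 6/25 = 24.0%, Blend 1 96/243 = 39.5% → Blend 1
Loam: the synthetic mix 99/168 = 58.9%, Blend 1 4/6 = 66.7% → Blend 1
Sandy soil: the synthetic mix 26/65 = 40.0%, Blend 1 32/62 = 51.6% → Blend 1
Clay: the synthetic mix 22/63 = 34.9%, Blend 1 53/118 = 44.9% → Blend 1
Blend 1 has the higher rate in all 4 groups.

Blend 1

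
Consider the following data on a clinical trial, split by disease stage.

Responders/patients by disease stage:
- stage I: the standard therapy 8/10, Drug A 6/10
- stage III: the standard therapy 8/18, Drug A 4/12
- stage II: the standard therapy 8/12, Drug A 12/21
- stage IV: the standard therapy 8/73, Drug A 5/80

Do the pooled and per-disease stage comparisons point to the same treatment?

Stage I: the standard therapy 8/10 = 80.0%, Drug A 6/10 = 60.0% → the standard therapy
Stage III: the standard therapy 8/18 = 44.4%, Drug A 4/12 = 33.3% → the standard therapy
Stage II: the standard therapy 8/12 = 66.7%, Drug A 12/21 = 57.1% → the standard therapy
Stage IV: the standard therapy 8/73 = 11.0%, Drug A 5/80 = 6.2% → the standard therapy
Overall: the standard therapy 32/113 = 28.3%, Drug A 27/123 = 22.0% → the standard therapy
The standard therapy wins overall and in every disease group — no reversal.

Yes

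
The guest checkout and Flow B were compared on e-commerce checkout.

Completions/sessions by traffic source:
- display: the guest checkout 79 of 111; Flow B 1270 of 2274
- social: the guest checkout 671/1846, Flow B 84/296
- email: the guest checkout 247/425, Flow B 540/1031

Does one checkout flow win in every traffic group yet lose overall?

Display: the guest checkout 79/111 = 71.2%, Flow B 1270/2274 = 55.8% → the guest checkout
Social: the guest checkout 671/1846 = 36.3%, Flow B 84/296 = 28.4% → the guest checkout
Email: the guest checkout 247/425 = 58.1%, Flow B 540/1031 = 52.4% → the guest checkout
Overall: the guest checkout 997/2382 = 41.9%, Flow B 1894/3601 = 52.6% → Flow B
The guest checkout wins each traffic group but Flow B wins overall — the comparison reverses. The guest checkout's sessions skew toward social, which has a lower base rate.

Yes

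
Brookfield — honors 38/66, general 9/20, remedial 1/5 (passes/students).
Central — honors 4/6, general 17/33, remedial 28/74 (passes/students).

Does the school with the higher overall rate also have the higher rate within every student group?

No

Honors: Brookfield 38/66 = 57.6%, Central 4/6 = 66.7% → Central
General: Brookfield 9/20 = 45.0%, Central 17/33 = 51.5% → Central
Remedial: Brookfield 1/5 = 20.0%, Central 28/74 = 37.8% → Central
Overall: Brookfield 48/91 = 52.7%, Central 49/113 = 43.4% → Brookfield
Central wins each student group but Brookfield wins overall — the comparison reverses. Central's students skew toward remedial, which has a lower base rate.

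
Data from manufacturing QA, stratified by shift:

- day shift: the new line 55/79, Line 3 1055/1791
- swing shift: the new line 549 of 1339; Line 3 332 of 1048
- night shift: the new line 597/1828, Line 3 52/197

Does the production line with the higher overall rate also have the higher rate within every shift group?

Day shift: the new line 55/79 = 69.6%, Line 3 1055/1791 = 58.9% → the new line
Swing shift: the new line 549/1339 = 41.0%, Line 3 332/1048 = 31.7% → the new line
Night shift: the new line 597/1828 = 32.7%, Line 3 52/197 = 26.4% → the new line
Overall: the new line 1201/3246 = 37.0%, Line 3 1439/3036 = 47.4% → Line 3
The new line wins each shift group but Line 3 wins overall — the comparison reverses. The new line's units skew toward night shift, which has a lower base rate.

No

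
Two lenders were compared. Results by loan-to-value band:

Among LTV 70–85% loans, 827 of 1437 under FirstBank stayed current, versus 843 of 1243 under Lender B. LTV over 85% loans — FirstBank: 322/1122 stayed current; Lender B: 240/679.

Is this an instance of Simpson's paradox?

No

LTV 70–85%: FirstBank 827/1437 = 57.6%, Lender B 843/1243 = 67.8% → Lender B
LTV over 85%: FirstBank 322/1122 = 28.7%, Lender B 240/679 = 35.3% → Lender B
Overall: FirstBank 1149/2559 = 44.9%, Lender B 1083/1922 = 56.3% → Lender B
Lender B wins overall and in every loan-to-value group — no reversal.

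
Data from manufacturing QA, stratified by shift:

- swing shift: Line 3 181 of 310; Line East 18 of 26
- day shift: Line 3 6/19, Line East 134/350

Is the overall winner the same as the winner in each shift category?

Swing shift: Line 3 181/310 = 58.4%, Line East 18/26 = 69.2% → Line East
Day shift: Line 3 6/19 = 31.6%, Line East 134/350 = 38.3% → Line East
Overall: Line 3 187/329 = 56.8%, Line East 152/376 = 40.4% → Line 3
Line East wins each shift group but Line 3 wins overall — the comparison reverses. Line East's units skew toward day shift, which has a lower base rate.

No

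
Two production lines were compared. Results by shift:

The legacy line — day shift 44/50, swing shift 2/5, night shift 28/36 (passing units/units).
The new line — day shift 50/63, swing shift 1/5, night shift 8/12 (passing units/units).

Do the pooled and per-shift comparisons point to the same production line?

Day shift: the legacy line 44/50 = 88.0%, the new line 50/63 = 79.4% → the legacy line
Swing shift: the legacy line 2/5 = 40.0%, the new line 1/5 = 20.0% → the legacy line
Night shift: the legacy line 28/36 = 77.8%, the new line 8/12 = 66.7% → the legacy line
Overall: the legacy line 74/91 = 81.3%, the new line 59/80 = 73.8% → the legacy line
The legacy line wins overall and in every shift group — no reversal.

Yes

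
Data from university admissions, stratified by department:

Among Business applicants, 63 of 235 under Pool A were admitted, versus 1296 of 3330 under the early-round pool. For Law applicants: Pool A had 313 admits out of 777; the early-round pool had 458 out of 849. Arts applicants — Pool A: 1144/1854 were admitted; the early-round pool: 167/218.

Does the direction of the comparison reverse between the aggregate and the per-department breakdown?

Business: Pool A 63/235 = 26.8%, the early-round pool 1296/3330 = 38.9% → the early-round pool
Law: Pool A 313/777 = 40.3%, the early-round pool 458/849 = 53.9% → the early-round pool
Arts: Pool A 1144/1854 = 61.7%, the early-round pool 167/218 = 76.6% → the early-round pool
Overall: Pool A 1520/2866 = 53.0%, the early-round pool 1921/4397 = 43.7% → Pool A
The early-round pool wins each department group but Pool A wins overall — the comparison reverses. The early-round pool's applicants skew toward Business, which has a lower base rate.

Yes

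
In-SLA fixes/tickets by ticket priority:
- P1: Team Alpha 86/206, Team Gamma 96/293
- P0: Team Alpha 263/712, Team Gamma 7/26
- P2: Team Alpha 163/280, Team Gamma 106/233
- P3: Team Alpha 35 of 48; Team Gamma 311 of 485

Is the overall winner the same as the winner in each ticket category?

No

P1: Team Alpha 86/206 = 41.7%, Team Gamma 96/293 = 32.8% → Team Alpha
P0: Team Alpha 263/712 = 36.9%, Team Gamma 7/26 = 26.9% → Team Alpha
P2: Team Alpha 163/280 = 58.2%, Team Gamma 106/233 = 45.5% → Team Alpha
P3: Team Alpha 35/48 = 72.9%, Team Gamma 311/485 = 64.1% → Team Alpha
Overall: Team Alpha 547/1246 = 43.9%, Team Gamma 520/1037 = 50.1% → Team Gamma
Team Alpha wins each ticket group but Team Gamma wins overall — the comparison reverses. Team Alpha's tickets skew toward P0, which has a lower base rate.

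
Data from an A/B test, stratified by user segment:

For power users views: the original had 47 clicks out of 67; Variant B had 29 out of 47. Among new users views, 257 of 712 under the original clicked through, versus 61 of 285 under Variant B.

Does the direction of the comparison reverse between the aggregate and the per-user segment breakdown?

No

Power users: the original 47/67 = 70.1%, Variant B 29/47 = 61.7% → the original
New users: the original 257/712 = 36.1%, Variant B 61/285 = 21.4% → the original
Overall: the original 304/779 = 39.0%, Variant B 90/332 = 27.1% → the original
The original wins overall and in every user group — no reversal.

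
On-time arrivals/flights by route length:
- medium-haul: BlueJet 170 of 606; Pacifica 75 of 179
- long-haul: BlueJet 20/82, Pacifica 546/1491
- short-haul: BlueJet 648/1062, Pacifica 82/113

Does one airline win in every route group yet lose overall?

Yes

Medium-haul: BlueJet 170/606 = 28.1%, Pacifica 75/179 = 41.9% → Pacifica
Long-haul: BlueJet 20/82 = 24.4%, Pacifica 546/1491 = 36.6% → Pacifica
Short-haul: BlueJet 648/1062 = 61.0%, Pacifica 82/113 = 72.6% → Pacifica
Overall: BlueJet 838/1750 = 47.9%, Pacifica 703/1783 = 39.4% → BlueJet
Pacifica wins each route group but BlueJet wins overall — the comparison reverses. Pacifica's flights skew toward long-haul, which has a lower base rate.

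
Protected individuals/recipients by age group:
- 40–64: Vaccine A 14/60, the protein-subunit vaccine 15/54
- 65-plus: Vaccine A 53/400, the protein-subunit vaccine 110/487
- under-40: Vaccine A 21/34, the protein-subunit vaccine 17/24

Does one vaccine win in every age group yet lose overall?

40–64: Vaccine A 14/60 = 23.3%, the protein-subunit vaccine 15/54 = 27.8% → the protein-subunit vaccine
65-plus: Vaccine A 53/400 = 13.2%, the protein-subunit vaccine 110/487 = 22.6% → the protein-subunit vaccine
Under-40: Vaccine A 21/34 = 61.8%, the protein-subunit vaccine 17/24 = 70.8% → the protein-subunit vaccine
Overall: Vaccine A 88/494 = 17.8%, the protein-subunit vaccine 142/565 = 25.1% → the protein-subunit vaccine
The protein-subunit vaccine wins overall and in every age group — no reversal.

No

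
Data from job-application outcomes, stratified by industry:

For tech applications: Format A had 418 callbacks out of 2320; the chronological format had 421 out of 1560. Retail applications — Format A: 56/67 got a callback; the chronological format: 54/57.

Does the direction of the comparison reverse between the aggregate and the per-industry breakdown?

Tech: Format A 418/2320 = 18.0%, the chronological format 421/1560 = 27.0% → the chronological format
Retail: Format A 56/67 = 83.6%, the chronological format 54/57 = 94.7% → the chronological format
Overall: Format A 474/2387 = 19.9%, the chronological format 475/1617 = 29.4% → the chronological format
The chronological format wins overall and in every industry group — no reversal.

No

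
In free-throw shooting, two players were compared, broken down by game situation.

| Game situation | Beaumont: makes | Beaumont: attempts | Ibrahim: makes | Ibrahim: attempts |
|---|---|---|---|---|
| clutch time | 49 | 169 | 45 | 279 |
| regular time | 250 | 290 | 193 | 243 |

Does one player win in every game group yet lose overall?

No

Clutch time: Beaumont 49/169 = 29.0%, Ibrahim 45/279 = 16.1% → Beaumont
Regular time: Beaumont 250/290 = 86.2%, Ibrahim 193/243 = 79.4% → Beaumont
Overall: Beaumont 299/459 = 65.1%, Ibrahim 238/522 = 45.6% → Beaumont
Beaumont wins overall and in every game group — no reversal.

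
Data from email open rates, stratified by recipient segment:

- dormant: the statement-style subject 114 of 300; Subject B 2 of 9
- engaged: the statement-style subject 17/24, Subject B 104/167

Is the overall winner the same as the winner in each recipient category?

No

Dormant: the statement-style subject 114/300 = 38.0%, Subject B 2/9 = 22.2% → the statement-style subject
Engaged: the statement-style subject 17/24 = 70.8%, Subject B 104/167 = 62.3% → the statement-style subject
Overall: the statement-style subject 131/324 = 40.4%, Subject B 106/176 = 60.2% → Subject B
The statement-style subject wins each recipient group but Subject B wins overall — the comparison reverses. The statement-style subject's sends skew toward dormant, which has a lower base rate.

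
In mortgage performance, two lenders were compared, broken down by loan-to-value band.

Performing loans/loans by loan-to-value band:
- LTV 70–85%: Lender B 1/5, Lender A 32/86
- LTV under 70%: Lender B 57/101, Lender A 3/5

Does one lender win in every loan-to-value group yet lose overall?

LTV 70–85%: Lender B 1/5 = 20.0%, Lender A 32/86 = 37.2% → Lender A
LTV under 70%: Lender B 57/101 = 56.4%, Lender A 3/5 = 60.0% → Lender A
Overall: Lender B 58/106 = 54.7%, Lender A 35/91 = 38.5% → Lender B
Lender A wins each loan-to-value group but Lender B wins overall — the comparison reverses. Lender A's loans skew toward LTV 70–85%, which has a lower base rate.

Yes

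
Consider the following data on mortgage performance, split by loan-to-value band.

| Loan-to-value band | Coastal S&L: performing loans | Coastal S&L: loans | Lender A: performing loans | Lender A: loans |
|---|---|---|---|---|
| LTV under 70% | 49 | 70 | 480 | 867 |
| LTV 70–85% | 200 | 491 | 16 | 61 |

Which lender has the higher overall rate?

LTV under 70%: Coastal S&L 49/70 = 70.0%, Lender A 480/867 = 55.4% → Coastal S&L
LTV 70–85%: Coastal S&L 200/491 = 40.7%, Lender A 16/61 = 26.2% → Coastal S&L
Overall: Coastal S&L 249/561 = 44.4%, Lender A 496/928 = 53.4% → Lender A
(Coastal S&L wins every loan-to-value group but Lender A wins overall — Coastal S&L's loans skew toward the low-rate LTV 70–85% group.)

Lender A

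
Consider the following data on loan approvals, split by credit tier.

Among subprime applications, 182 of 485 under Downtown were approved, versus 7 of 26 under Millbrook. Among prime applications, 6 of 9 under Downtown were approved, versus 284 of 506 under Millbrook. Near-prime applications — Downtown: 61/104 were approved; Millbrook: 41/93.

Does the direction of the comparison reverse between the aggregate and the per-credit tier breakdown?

Subprime: Downtown 182/485 = 37.5%, Millbrook 7/26 = 26.9% → Downtown
Prime: Downtown 6/9 = 66.7%, Millbrook 284/506 = 56.1% → Downtown
Near-prime: Downtown 61/104 = 58.7%, Millbrook 41/93 = 44.1% → Downtown
Overall: Downtown 249/598 = 41.6%, Millbrook 332/625 = 53.1% → Millbrook
Downtown wins each credit group but Millbrook wins overall — the comparison reverses. Downtown's applications skew toward subprime, which has a lower base rate.

Yes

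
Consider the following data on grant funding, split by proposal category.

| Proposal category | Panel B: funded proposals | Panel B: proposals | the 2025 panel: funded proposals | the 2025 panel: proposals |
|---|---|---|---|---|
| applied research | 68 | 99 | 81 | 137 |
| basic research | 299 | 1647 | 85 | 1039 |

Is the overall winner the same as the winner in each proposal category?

Yes

Applied research: Panel B 68/99 = 68.7%, the 2025 panel 81/137 = 59.1% → Panel B
Basic research: Panel B 299/1647 = 18.2%, the 2025 panel 85/1039 = 8.2% → Panel B
Overall: Panel B 367/1746 = 21.0%, the 2025 panel 166/1176 = 14.1% → Panel B
Panel B wins overall and in every proposal group — no reversal.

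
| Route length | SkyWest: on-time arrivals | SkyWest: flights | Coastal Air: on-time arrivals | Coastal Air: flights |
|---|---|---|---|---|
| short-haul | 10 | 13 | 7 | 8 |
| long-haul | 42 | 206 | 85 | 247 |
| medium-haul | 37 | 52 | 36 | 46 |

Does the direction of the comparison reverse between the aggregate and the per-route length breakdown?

No

Short-haul: SkyWest 10/13 = 76.9%, Coastal Air 7/8 = 87.5% → Coastal Air
Long-haul: SkyWest 42/206 = 20.4%, Coastal Air 85/247 = 34.4% → Coastal Air
Medium-haul: SkyWest 37/52 = 71.2%, Coastal Air 36/46 = 78.3% → Coastal Air
Overall: SkyWest 89/271 = 32.8%, Coastal Air 128/301 = 42.5% → Coastal Air
Coastal Air wins overall and in every route group — no reversal.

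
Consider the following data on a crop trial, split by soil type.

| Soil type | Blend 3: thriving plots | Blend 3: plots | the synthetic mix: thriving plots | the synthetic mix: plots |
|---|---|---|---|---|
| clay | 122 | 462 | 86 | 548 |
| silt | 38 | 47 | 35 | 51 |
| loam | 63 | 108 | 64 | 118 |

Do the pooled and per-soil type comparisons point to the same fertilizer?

Clay: Blend 3 122/462 = 26.4%, the synthetic mix 86/548 = 15.7% → Blend 3
Silt: Blend 3 38/47 = 80.9%, the synthetic mix 35/51 = 68.6% → Blend 3
Loam: Blend 3 63/108 = 58.3%, the synthetic mix 64/118 = 54.2% → Blend 3
Overall: Blend 3 223/617 = 36.1%, the synthetic mix 185/717 = 25.8% → Blend 3
Blend 3 wins overall and in every soil group — no reversal.

Yes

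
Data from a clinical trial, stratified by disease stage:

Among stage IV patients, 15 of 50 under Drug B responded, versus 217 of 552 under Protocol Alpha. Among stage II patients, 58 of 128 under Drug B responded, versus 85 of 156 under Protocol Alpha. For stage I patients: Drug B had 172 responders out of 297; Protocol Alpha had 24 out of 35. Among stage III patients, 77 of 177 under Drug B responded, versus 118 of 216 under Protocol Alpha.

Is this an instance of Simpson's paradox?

Yes

Stage IV: Drug B 15/50 = 30.0%, Protocol Alpha 217/552 = 39.3% → Protocol Alpha
Stage II: Drug B 58/128 = 45.3%, Protocol Alpha 85/156 = 54.5% → Protocol Alpha
Stage I: Drug B 172/297 = 57.9%, Protocol Alpha 24/35 = 68.6% → Protocol Alpha
Stage III: Drug B 77/177 = 43.5%, Protocol Alpha 118/216 = 54.6% → Protocol Alpha
Overall: Drug B 322/652 = 49.4%, Protocol Alpha 444/959 = 46.3% → Drug B
Protocol Alpha wins each disease group but Drug B wins overall — the comparison reverses. Protocol Alpha's patients skew toward stage IV, which has a lower base rate.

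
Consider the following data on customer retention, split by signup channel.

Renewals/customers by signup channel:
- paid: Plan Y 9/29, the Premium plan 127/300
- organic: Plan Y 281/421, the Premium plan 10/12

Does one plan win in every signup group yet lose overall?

Yes

Paid: Plan Y 9/29 = 31.0%, the Premium plan 127/300 = 42.3% → the Premium plan
Organic: Plan Y 281/421 = 66.7%, the Premium plan 10/12 = 83.3% → the Premium plan
Overall: Plan Y 290/450 = 64.4%, the Premium plan 137/312 = 43.9% → Plan Y
The Premium plan wins each signup group but Plan Y wins overall — the comparison reverses. The Premium plan's customers skew toward paid, which has a lower base rate.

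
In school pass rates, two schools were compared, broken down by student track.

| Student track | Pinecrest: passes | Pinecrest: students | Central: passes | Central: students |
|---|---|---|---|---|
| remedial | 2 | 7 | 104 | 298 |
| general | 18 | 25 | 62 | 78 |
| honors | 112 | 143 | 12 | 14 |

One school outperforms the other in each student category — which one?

Central

Remedial: Pinecrest 2/7 = 28.6%, Central 104/298 = 34.9% → Central
General: Pinecrest 18/25 = 72.0%, Central 62/78 = 79.5% → Central
Honors: Pinecrest 112/143 = 78.3%, Central 12/14 = 85.7% → Central
Central has the higher rate in all 3 groups.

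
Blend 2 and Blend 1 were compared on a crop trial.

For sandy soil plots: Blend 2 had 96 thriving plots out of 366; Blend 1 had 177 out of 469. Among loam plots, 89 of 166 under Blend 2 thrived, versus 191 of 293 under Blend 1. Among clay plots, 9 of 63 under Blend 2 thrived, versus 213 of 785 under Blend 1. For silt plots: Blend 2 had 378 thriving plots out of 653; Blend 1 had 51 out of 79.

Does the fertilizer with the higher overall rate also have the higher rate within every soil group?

Sandy soil: Blend 2 96/366 = 26.2%, Blend 1 177/469 = 37.7% → Blend 1
Loam: Blend 2 89/166 = 53.6%, Blend 1 191/293 = 65.2% → Blend 1
Clay: Blend 2 9/63 = 14.3%, Blend 1 213/785 = 27.1% → Blend 1
Silt: Blend 2 378/653 = 57.9%, Blend 1 51/79 = 64.6% → Blend 1
Overall: Blend 2 572/1248 = 45.8%, Blend 1 632/1626 = 38.9% → Blend 2
Blend 1 wins each soil group but Blend 2 wins overall — the comparison reverses. Blend 1's plots skew toward clay, which has a lower base rate.

No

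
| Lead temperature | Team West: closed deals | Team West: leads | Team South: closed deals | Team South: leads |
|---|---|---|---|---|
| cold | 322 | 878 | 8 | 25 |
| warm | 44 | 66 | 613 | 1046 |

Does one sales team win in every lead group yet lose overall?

Yes

Cold: Team West 322/878 = 36.7%, Team South 8/25 = 32.0% → Team West
Warm: Team West 44/66 = 66.7%, Team South 613/1046 = 58.6% → Team West
Overall: Team West 366/944 = 38.8%, Team South 621/1071 = 58.0% → Team South
Team West wins each lead group but Team South wins overall — the comparison reverses. Team West's leads skew toward cold, which has a lower base rate.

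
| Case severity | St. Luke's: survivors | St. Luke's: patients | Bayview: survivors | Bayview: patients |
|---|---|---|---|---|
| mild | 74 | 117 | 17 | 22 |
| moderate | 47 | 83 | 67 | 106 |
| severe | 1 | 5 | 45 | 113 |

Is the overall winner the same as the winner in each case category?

Mild: St. Luke's 74/117 = 63.2%, Bayview 17/22 = 77.3% → Bayview
Moderate: St. Luke's 47/83 = 56.6%, Bayview 67/106 = 63.2% → Bayview
Severe: St. Luke's 1/5 = 20.0%, Bayview 45/113 = 39.8% → Bayview
Overall: St. Luke's 122/205 = 59.5%, Bayview 129/241 = 53.5% → St. Luke's
Bayview wins each case group but St. Luke's wins overall — the comparison reverses. Bayview's patients skew toward severe, which has a lower base rate.

No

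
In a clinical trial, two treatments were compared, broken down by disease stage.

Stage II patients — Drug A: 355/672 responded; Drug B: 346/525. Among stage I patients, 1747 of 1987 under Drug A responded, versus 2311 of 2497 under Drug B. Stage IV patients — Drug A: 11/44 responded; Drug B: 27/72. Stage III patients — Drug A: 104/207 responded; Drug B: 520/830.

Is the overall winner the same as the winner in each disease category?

Yes

Stage II: Drug A 355/672 = 52.8%, Drug B 346/525 = 65.9% → Drug B
Stage I: Drug A 1747/1987 = 87.9%, Drug B 2311/2497 = 92.6% → Drug B
Stage IV: Drug A 11/44 = 25.0%, Drug B 27/72 = 37.5% → Drug B
Stage III: Drug A 104/207 = 50.2%, Drug B 520/830 = 62.7% → Drug B
Overall: Drug A 2217/2910 = 76.2%, Drug B 3204/3924 = 81.7% → Drug B
Drug B wins overall and in every disease group — no reversal.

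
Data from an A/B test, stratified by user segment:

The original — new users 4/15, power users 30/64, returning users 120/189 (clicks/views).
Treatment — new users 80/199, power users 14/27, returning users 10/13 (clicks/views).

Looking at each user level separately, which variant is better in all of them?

Treatment

New users: the original 4/15 = 26.7%, Treatment 80/199 = 40.2% → Treatment
Power users: the original 30/64 = 46.9%, Treatment 14/27 = 51.9% → Treatment
Returning users: the original 120/189 = 63.5%, Treatment 10/13 = 76.9% → Treatment
Treatment has the higher rate in all 3 groups.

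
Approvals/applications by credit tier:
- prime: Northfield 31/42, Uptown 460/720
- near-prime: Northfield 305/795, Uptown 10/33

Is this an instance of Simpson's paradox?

Prime: Northfield 31/42 = 73.8%, Uptown 460/720 = 63.9% → Northfield
Near-prime: Northfield 305/795 = 38.4%, Uptown 10/33 = 30.3% → Northfield
Overall: Northfield 336/837 = 40.1%, Uptown 470/753 = 62.4% → Uptown
Northfield wins each credit group but Uptown wins overall — the comparison reverses. Northfield's applications skew toward near-prime, which has a lower base rate.

Yes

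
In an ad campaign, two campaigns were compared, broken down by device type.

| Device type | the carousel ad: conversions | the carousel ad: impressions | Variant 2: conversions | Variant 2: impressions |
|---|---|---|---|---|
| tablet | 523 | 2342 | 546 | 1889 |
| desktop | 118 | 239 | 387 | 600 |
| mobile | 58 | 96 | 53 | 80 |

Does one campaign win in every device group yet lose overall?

Tablet: the carousel ad 523/2342 = 22.3%, Variant 2 546/1889 = 28.9% → Variant 2
Desktop: the carousel ad 118/239 = 49.4%, Variant 2 387/600 = 64.5% → Variant 2
Mobile: the carousel ad 58/96 = 60.4%, Variant 2 53/80 = 66.2% → Variant 2
Overall: the carousel ad 699/2677 = 26.1%, Variant 2 986/2569 = 38.4% → Variant 2
Variant 2 wins overall and in every device group — no reversal.

No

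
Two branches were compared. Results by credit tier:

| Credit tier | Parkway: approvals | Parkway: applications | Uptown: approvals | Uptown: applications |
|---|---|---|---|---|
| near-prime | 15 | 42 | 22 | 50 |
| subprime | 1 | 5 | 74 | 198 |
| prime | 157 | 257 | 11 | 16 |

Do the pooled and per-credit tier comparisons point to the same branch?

No

Near-prime: Parkway 15/42 = 35.7%, Uptown 22/50 = 44.0% → Uptown
Subprime: Parkway 1/5 = 20.0%, Uptown 74/198 = 37.4% → Uptown
Prime: Parkway 157/257 = 61.1%, Uptown 11/16 = 68.8% → Uptown
Overall: Parkway 173/304 = 56.9%, Uptown 107/264 = 40.5% → Parkway
Uptown wins each credit group but Parkway wins overall — the comparison reverses. Uptown's applications skew toward subprime, which has a lower base rate.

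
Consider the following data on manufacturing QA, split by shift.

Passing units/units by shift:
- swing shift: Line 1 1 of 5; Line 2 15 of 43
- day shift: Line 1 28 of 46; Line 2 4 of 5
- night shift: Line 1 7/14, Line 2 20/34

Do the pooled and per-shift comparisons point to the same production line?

No

Swing shift: Line 1 1/5 = 20.0%, Line 2 15/43 = 34.9% → Line 2
Day shift: Line 1 28/46 = 60.9%, Line 2 4/5 = 80.0% → Line 2
Night shift: Line 1 7/14 = 50.0%, Line 2 20/34 = 58.8% → Line 2
Overall: Line 1 36/65 = 55.4%, Line 2 39/82 = 47.6% → Line 1
Line 2 wins each shift group but Line 1 wins overall — the comparison reverses. Line 2's units skew toward swing shift, which has a lower base rate.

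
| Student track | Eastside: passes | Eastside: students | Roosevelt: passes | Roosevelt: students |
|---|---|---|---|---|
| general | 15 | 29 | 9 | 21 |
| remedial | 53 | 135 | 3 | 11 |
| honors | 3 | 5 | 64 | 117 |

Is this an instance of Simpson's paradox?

Yes

General: Eastside 15/29 = 51.7%, Roosevelt 9/21 = 42.9% → Eastside
Remedial: Eastside 53/135 = 39.3%, Roosevelt 3/11 = 27.3% → Eastside
Honors: Eastside 3/5 = 60.0%, Roosevelt 64/117 = 54.7% → Eastside
Overall: Eastside 71/169 = 42.0%, Roosevelt 76/149 = 51.0% → Roosevelt
Eastside wins each student group but Roosevelt wins overall — the comparison reverses. Eastside's students skew toward remedial, which has a lower base rate.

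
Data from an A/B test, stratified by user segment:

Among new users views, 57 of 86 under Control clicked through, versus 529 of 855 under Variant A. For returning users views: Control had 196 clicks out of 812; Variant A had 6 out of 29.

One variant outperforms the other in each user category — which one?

New users: Control 57/86 = 66.3%, Variant A 529/855 = 61.9% → Control
Returning users: Control 196/812 = 24.1%, Variant A 6/29 = 20.7% → Control
Control has the higher rate in both groups.

Control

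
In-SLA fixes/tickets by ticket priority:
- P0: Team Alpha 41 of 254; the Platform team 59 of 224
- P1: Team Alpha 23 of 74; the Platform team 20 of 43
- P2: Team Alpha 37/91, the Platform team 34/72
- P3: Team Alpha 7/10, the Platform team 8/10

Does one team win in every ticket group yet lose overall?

P0: Team Alpha 41/254 = 16.1%, the Platform team 59/224 = 26.3% → the Platform team
P1: Team Alpha 23/74 = 31.1%, the Platform team 20/43 = 46.5% → the Platform team
P2: Team Alpha 37/91 = 40.7%, the Platform team 34/72 = 47.2% → the Platform team
P3: Team Alpha 7/10 = 70.0%, the Platform team 8/10 = 80.0% → the Platform team
Overall: Team Alpha 108/429 = 25.2%, the Platform team 121/349 = 34.7% → the Platform team
The Platform team wins overall and in every ticket group — no reversal.

No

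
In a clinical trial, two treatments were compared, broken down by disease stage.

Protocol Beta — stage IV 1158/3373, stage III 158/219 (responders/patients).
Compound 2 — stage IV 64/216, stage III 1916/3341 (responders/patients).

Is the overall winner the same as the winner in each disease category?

No

Stage IV: Protocol Beta 1158/3373 = 34.3%, Compound 2 64/216 = 29.6% → Protocol Beta
Stage III: Protocol Beta 158/219 = 72.1%, Compound 2 1916/3341 = 57.3% → Protocol Beta
Overall: Protocol Beta 1316/3592 = 36.6%, Compound 2 1980/3557 = 55.7% → Compound 2
Protocol Beta wins each disease group but Compound 2 wins overall — the comparison reverses. Protocol Beta's patients skew toward stage IV, which has a lower base rate.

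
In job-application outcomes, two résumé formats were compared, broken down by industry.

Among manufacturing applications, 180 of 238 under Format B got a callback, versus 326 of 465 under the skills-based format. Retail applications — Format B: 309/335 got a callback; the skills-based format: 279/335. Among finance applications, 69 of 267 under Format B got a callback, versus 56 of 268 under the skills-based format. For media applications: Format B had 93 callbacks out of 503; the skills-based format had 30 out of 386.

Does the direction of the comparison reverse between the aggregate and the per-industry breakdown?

No

Manufacturing: Format B 180/238 = 75.6%, the skills-based format 326/465 = 70.1% → Format B
Retail: Format B 309/335 = 92.2%, the skills-based format 279/335 = 83.3% → Format B
Finance: Format B 69/267 = 25.8%, the skills-based format 56/268 = 20.9% → Format B
Media: Format B 93/503 = 18.5%, the skills-based format 30/386 = 7.8% → Format B
Overall: Format B 651/1343 = 48.5%, the skills-based format 691/1454 = 47.5% → Format B
Format B wins overall and in every industry group — no reversal.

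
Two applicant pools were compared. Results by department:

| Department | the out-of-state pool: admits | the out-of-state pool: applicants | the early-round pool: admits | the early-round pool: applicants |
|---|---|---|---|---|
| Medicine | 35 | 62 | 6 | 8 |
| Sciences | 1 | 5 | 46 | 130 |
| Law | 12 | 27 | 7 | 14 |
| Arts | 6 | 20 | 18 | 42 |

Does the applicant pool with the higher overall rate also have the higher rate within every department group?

Medicine: the out-of-state pool 35/62 = 56.5%, the early-round pool 6/8 = 75.0% → the early-round pool
Sciences: the out-of-state pool 1/5 = 20.0%, the early-round pool 46/130 = 35.4% → the early-round pool
Law: the out-of-state pool 12/27 = 44.4%, the early-round pool 7/14 = 50.0% → the early-round pool
Arts: the out-of-state pool 6/20 = 30.0%, the early-round pool 18/42 = 42.9% → the early-round pool
Overall: the out-of-state pool 54/114 = 47.4%, the early-round pool 77/194 = 39.7% → the out-of-state pool
The early-round pool wins each department group but the out-of-state pool wins overall — the comparison reverses. The early-round pool's applicants skew toward Sciences, which has a lower base rate.

No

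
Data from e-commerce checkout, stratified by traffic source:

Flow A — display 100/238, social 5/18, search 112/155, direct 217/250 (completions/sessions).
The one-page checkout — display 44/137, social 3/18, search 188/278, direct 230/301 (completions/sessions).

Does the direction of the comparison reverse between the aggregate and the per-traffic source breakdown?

No

Display: Flow A 100/238 = 42.0%, the one-page checkout 44/137 = 32.1% → Flow A
Social: Flow A 5/18 = 27.8%, the one-page checkout 3/18 = 16.7% → Flow A
Search: Flow A 112/155 = 72.3%, the one-page checkout 188/278 = 67.6% → Flow A
Direct: Flow A 217/250 = 86.8%, the one-page checkout 230/301 = 76.4% → Flow A
Overall: Flow A 434/661 = 65.7%, the one-page checkout 465/734 = 63.4% → Flow A
Flow A wins overall and in every traffic group — no reversal.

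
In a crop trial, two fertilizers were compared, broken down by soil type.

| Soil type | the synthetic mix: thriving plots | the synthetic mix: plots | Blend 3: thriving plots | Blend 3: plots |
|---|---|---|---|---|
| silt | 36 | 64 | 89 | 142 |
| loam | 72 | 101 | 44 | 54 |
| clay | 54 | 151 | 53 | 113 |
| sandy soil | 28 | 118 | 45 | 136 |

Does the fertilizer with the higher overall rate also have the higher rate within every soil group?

Silt: the synthetic mix 36/64 = 56.2%, Blend 3 89/142 = 62.7% → Blend 3
Loam: the synthetic mix 72/101 = 71.3%, Blend 3 44/54 = 81.5% → Blend 3
Clay: the synthetic mix 54/151 = 35.8%, Blend 3 53/113 = 46.9% → Blend 3
Sandy soil: the synthetic mix 28/118 = 23.7%, Blend 3 45/136 = 33.1% → Blend 3
Overall: the synthetic mix 190/434 = 43.8%, Blend 3 231/445 = 51.9% → Blend 3
Blend 3 wins overall and in every soil group — no reversal.

Yes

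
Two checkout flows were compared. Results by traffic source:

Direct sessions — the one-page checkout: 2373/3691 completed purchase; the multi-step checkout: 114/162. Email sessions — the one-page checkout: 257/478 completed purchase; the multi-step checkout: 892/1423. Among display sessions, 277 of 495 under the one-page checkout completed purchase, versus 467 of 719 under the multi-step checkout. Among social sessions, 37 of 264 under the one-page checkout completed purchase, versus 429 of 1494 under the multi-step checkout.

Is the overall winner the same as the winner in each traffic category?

Direct: the one-page checkout 2373/3691 = 64.3%, the multi-step checkout 114/162 = 70.4% → the multi-step checkout
Email: the one-page checkout 257/478 = 53.8%, the multi-step checkout 892/1423 = 62.7% → the multi-step checkout
Display: the one-page checkout 277/495 = 56.0%, the multi-step checkout 467/719 = 65.0% → the multi-step checkout
Social: the one-page checkout 37/264 = 14.0%, the multi-step checkout 429/1494 = 28.7% → the multi-step checkout
Overall: the one-page checkout 2944/4928 = 59.7%, the multi-step checkout 1902/3798 = 50.1% → the one-page checkout
The multi-step checkout wins each traffic group but the one-page checkout wins overall — the comparison reverses. The multi-step checkout's sessions skew toward social, which has a lower base rate.

No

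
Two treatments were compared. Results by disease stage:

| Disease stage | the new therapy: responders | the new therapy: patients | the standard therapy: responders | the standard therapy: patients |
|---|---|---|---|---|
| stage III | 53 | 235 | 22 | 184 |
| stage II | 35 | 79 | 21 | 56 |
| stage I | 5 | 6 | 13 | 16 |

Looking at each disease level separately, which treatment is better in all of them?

Stage III: the new therapy 53/235 = 22.6%, the standard therapy 22/184 = 12.0% → the new therapy
Stage II: the new therapy 35/79 = 44.3%, the standard therapy 21/56 = 37.5% → the new therapy
Stage I: the new therapy 5/6 = 83.3%, the standard therapy 13/16 = 81.2% → the new therapy
The new therapy has the higher rate in all 3 groups.

the new therapy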